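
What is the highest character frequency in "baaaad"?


Input: baaaad
Character counts:
  'a': 4
  'b': 1
  'd': 1
Maximum frequency: 4

4


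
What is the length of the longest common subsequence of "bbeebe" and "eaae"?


LCS of "bbeebe" and "eaae"
DP table:
           e    a    a    e
      0    0    0    0    0
  b   0    0    0    0    0
  b   0    0    0    0    0
  e   0    1    1    1    1
  e   0    1    1    1    2
  b   0    1    1    1    2
  e   0    1    1    1    2
LCS length = dp[6][4] = 2

2


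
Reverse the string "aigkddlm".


Input: aigkddlm
Reading characters right to left:
  Position 7: 'm'
  Position 6: 'l'
  Position 5: 'd'
  Position 4: 'd'
  Position 3: 'k'
  Position 2: 'g'
  Position 1: 'i'
  Position 0: 'a'
Reversed: mlddkgia

mlddkgia


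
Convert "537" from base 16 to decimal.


Input: "537" in base 16
Positional expansion:
  Digit '5' (value 5) x 16^2 = 1280
  Digit '3' (value 3) x 16^1 = 48
  Digit '7' (value 7) x 16^0 = 7
Sum = 1335

1335


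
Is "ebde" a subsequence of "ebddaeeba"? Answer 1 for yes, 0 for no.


Check if "ebde" is a subsequence of "ebddaeeba"
Greedy scan:
  Position 0 ('e'): matches sub[0] = 'e'
  Position 1 ('b'): matches sub[1] = 'b'
  Position 2 ('d'): matches sub[2] = 'd'
  Position 3 ('d'): no match needed
  Position 4 ('a'): no match needed
  Position 5 ('e'): matches sub[3] = 'e'
  Position 6 ('e'): no match needed
  Position 7 ('b'): no match needed
  Position 8 ('a'): no match needed
All 4 characters matched => is a subsequence

1


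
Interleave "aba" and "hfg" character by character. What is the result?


Interleaving "aba" and "hfg":
  Position 0: 'a' from first, 'h' from second => "ah"
  Position 1: 'b' from first, 'f' from second => "bf"
  Position 2: 'a' from first, 'g' from second => "ag"
Result: ahbfag

ahbfag


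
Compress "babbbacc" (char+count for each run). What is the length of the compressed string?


Input: babbbacc
Runs:
  'b' x 1 => "b1"
  'a' x 1 => "a1"
  'b' x 3 => "b3"
  'a' x 1 => "a1"
  'c' x 2 => "c2"
Compressed: "b1a1b3a1c2"
Compressed length: 10

10


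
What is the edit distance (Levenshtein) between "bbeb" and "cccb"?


Computing edit distance: "bbeb" -> "cccb"
DP table:
           c    c    c    b
      0    1    2    3    4
  b   1    1    2    3    3
  b   2    2    2    3    3
  e   3    3    3    3    4
  b   4    4    4    4    3
Edit distance = dp[4][4] = 3

3


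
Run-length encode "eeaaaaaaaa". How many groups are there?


Input: eeaaaaaaaa
Scanning for consecutive runs:
  Group 1: 'e' x 2 (positions 0-1)
  Group 2: 'a' x 8 (positions 2-9)
Total groups: 2

2


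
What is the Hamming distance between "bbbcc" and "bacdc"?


Comparing "bbbcc" and "bacdc" position by position:
  Position 0: 'b' vs 'b' => same
  Position 1: 'b' vs 'a' => differ
  Position 2: 'b' vs 'c' => differ
  Position 3: 'c' vs 'd' => differ
  Position 4: 'c' vs 'c' => same
Total differences (Hamming distance): 3

3


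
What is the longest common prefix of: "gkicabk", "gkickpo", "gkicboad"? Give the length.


Words: gkicabk, gkickpo, gkicboad
  Position 0: all 'g' => match
  Position 1: all 'k' => match
  Position 2: all 'i' => match
  Position 3: all 'c' => match
  Position 4: ('a', 'k', 'b') => mismatch, stop
LCP = "gkic" (length 4)

4


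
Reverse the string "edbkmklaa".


Input: edbkmklaa
Reading characters right to left:
  Position 8: 'a'
  Position 7: 'a'
  Position 6: 'l'
  Position 5: 'k'
  Position 4: 'm'
  Position 3: 'k'
  Position 2: 'b'
  Position 1: 'd'
  Position 0: 'e'
Reversed: aalkmkbde

aalkmkbde


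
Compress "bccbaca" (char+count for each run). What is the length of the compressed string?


Input: bccbaca
Runs:
  'b' x 1 => "b1"
  'c' x 2 => "c2"
  'b' x 1 => "b1"
  'a' x 1 => "a1"
  'c' x 1 => "c1"
  'a' x 1 => "a1"
Compressed: "b1c2b1a1c1a1"
Compressed length: 12

12


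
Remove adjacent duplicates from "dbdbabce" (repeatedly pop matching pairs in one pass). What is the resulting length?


Input: dbdbabce
Stack-based adjacent duplicate removal:
  Read 'd': push. Stack: d
  Read 'b': push. Stack: db
  Read 'd': push. Stack: dbd
  Read 'b': push. Stack: dbdb
  Read 'a': push. Stack: dbdba
  Read 'b': push. Stack: dbdbab
  Read 'c': push. Stack: dbdbabc
  Read 'e': push. Stack: dbdbabce
Final stack: "dbdbabce" (length 8)

8


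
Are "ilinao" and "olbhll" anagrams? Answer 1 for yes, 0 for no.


Strings: "ilinao", "olbhll"
Sorted first:  aiilno
Sorted second: bhlllo
Differ at position 0: 'a' vs 'b' => not anagrams

0


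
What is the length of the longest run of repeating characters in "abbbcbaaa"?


Input: "abbbcbaaa"
Scanning for longest run:
  Position 1 ('b'): new char, reset run to 1
  Position 2 ('b'): continues run of 'b', length=2
  Position 3 ('b'): continues run of 'b', length=3
  Position 4 ('c'): new char, reset run to 1
  Position 5 ('b'): new char, reset run to 1
  Position 6 ('a'): new char, reset run to 1
  Position 7 ('a'): continues run of 'a', length=2
  Position 8 ('a'): continues run of 'a', length=3
Longest run: 'b' with length 3

3


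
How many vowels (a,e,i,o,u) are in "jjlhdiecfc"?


Input: jjlhdiecfc
Checking each character:
  'j' at position 0: consonant
  'j' at position 1: consonant
  'l' at position 2: consonant
  'h' at position 3: consonant
  'd' at position 4: consonant
  'i' at position 5: vowel (running total: 1)
  'e' at position 6: vowel (running total: 2)
  'c' at position 7: consonant
  'f' at position 8: consonant
  'c' at position 9: consonant
Total vowels: 2

2


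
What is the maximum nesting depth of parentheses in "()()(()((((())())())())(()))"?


Input: "()()(()((((())())())())(()))"
Tracking depth:
  Position 0 '(': depth becomes 1
  Position 1 ')': depth becomes 0
  Position 2 '(': depth becomes 1
  Position 3 ')': depth becomes 0
  Position 4 '(': depth becomes 1
  Position 5 '(': depth becomes 2
  Position 6 ')': depth becomes 1
  Position 7 '(': depth becomes 2
  Position 8 '(': depth becomes 3
  Position 9 '(': depth becomes 4
  Position 10 '(': depth becomes 5
  Position 11 '(': depth becomes 6
  Position 12 ')': depth becomes 5
  Position 13 ')': depth becomes 4
  Position 14 '(': depth becomes 5
  Position 15 ')': depth becomes 4
  Position 16 ')': depth becomes 3
  Position 17 '(': depth becomes 4
  Position 18 ')': depth becomes 3
  Position 19 ')': depth becomes 2
  Position 20 '(': depth becomes 3
  Position 21 ')': depth becomes 2
  Position 22 ')': depth becomes 1
  Position 23 '(': depth becomes 2
  Position 24 '(': depth becomes 3
  Position 25 ')': depth becomes 2
  Position 26 ')': depth becomes 1
  Position 27 ')': depth becomes 0
Maximum depth reached: 6

6


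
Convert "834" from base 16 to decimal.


Input: "834" in base 16
Positional expansion:
  Digit '8' (value 8) x 16^2 = 2048
  Digit '3' (value 3) x 16^1 = 48
  Digit '4' (value 4) x 16^0 = 4
Sum = 2100

2100


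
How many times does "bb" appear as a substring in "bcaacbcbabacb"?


Searching for "bb" in "bcaacbcbabacb"
Scanning each position:
  Position 0: "bc" => no
  Position 1: "ca" => no
  Position 2: "aa" => no
  Position 3: "ac" => no
  Position 4: "cb" => no
  Position 5: "bc" => no
  Position 6: "cb" => no
  Position 7: "ba" => no
  Position 8: "ab" => no
  Position 9: "ba" => no
  Position 10: "ac" => no
  Position 11: "cb" => no
Total occurrences: 0

0


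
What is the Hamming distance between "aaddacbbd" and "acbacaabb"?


Comparing "aaddacbbd" and "acbacaabb" position by position:
  Position 0: 'a' vs 'a' => same
  Position 1: 'a' vs 'c' => differ
  Position 2: 'd' vs 'b' => differ
  Position 3: 'd' vs 'a' => differ
  Position 4: 'a' vs 'c' => differ
  Position 5: 'c' vs 'a' => differ
  Position 6: 'b' vs 'a' => differ
  Position 7: 'b' vs 'b' => same
  Position 8: 'd' vs 'b' => differ
Total differences (Hamming distance): 7

7


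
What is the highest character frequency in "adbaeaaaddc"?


Input: adbaeaaaddc
Character counts:
  'a': 5
  'b': 1
  'c': 1
  'd': 3
  'e': 1
Maximum frequency: 5

5


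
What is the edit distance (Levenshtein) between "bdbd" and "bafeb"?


Computing edit distance: "bdbd" -> "bafeb"
DP table:
           b    a    f    e    b
      0    1    2    3    4    5
  b   1    0    1    2    3    4
  d   2    1    1    2    3    4
  b   3    2    2    2    3    3
  d   4    3    3    3    3    4
Edit distance = dp[4][5] = 4

4


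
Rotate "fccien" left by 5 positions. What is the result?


Input: "fccien", rotate left by 5
First 5 characters: "fccie"
Remaining characters: "n"
Concatenate remaining + first: "n" + "fccie" = "nfccie"

nfccie


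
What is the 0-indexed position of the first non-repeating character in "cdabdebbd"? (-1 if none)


Input: cdabdebbd
Character frequencies:
  'a': 1
  'b': 3
  'c': 1
  'd': 3
  'e': 1
Scanning left to right for freq == 1:
  Position 0 ('c'): unique! => answer = 0

0


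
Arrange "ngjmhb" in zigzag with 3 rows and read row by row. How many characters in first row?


Zigzag "ngjmhb" into 3 rows:
Placing characters:
  'n' => row 0
  'g' => row 1
  'j' => row 2
  'm' => row 1
  'h' => row 0
  'b' => row 1
Rows:
  Row 0: "nh"
  Row 1: "gmb"
  Row 2: "j"
First row length: 2

2


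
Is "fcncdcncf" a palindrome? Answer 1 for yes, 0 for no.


Input: fcncdcncf
Reversed: fcncdcncf
  Compare pos 0 ('f') with pos 8 ('f'): match
  Compare pos 1 ('c') with pos 7 ('c'): match
  Compare pos 2 ('n') with pos 6 ('n'): match
  Compare pos 3 ('c') with pos 5 ('c'): match
Result: palindrome

1


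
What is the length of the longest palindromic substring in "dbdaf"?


Input: "dbdaf"
Checking substrings for palindromes:
  [0:3] "dbd" (len 3) => palindrome
Longest palindromic substring: "dbd" with length 3

3


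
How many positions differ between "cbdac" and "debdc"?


Comparing "cbdac" and "debdc" position by position:
  Position 0: 'c' vs 'd' => DIFFER
  Position 1: 'b' vs 'e' => DIFFER
  Position 2: 'd' vs 'b' => DIFFER
  Position 3: 'a' vs 'd' => DIFFER
  Position 4: 'c' vs 'c' => same
Positions that differ: 4

4


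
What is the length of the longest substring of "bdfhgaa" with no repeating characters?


Input: "bdfhgaa"
Sliding window (track last position of each char):
  Position 0 ('b'): window [0,0] length 1 -- new best
  Position 1 ('d'): window [0,1] length 2 -- new best
  Position 2 ('f'): window [0,2] length 3 -- new best
  Position 3 ('h'): window [0,3] length 4 -- new best
  Position 4 ('g'): window [0,4] length 5 -- new best
  Position 5 ('a'): window [0,5] length 6 -- new best
  Position 6 ('a'): repeat (last at 5), move window start to 6
  Position 6 ('a'): window [6,6] length 1
Longest substring with no repeats: "bdfhga" with length 6

6


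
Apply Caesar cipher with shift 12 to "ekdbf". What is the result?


Caesar cipher: shift "ekdbf" by 12
  'e' (pos 4) + 12 = pos 16 = 'q'
  'k' (pos 10) + 12 = pos 22 = 'w'
  'd' (pos 3) + 12 = pos 15 = 'p'
  'b' (pos 1) + 12 = pos 13 = 'n'
  'f' (pos 5) + 12 = pos 17 = 'r'
Result: qwpnr

qwpnr


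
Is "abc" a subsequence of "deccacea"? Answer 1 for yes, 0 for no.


Check if "abc" is a subsequence of "deccacea"
Greedy scan:
  Position 0 ('d'): no match needed
  Position 1 ('e'): no match needed
  Position 2 ('c'): no match needed
  Position 3 ('c'): no match needed
  Position 4 ('a'): matches sub[0] = 'a'
  Position 5 ('c'): no match needed
  Position 6 ('e'): no match needed
  Position 7 ('a'): no match needed
Only matched 1/3 characters => not a subsequence

0


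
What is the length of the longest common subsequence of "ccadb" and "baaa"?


LCS of "ccadb" and "baaa"
DP table:
           b    a    a    a
      0    0    0    0    0
  c   0    0    0    0    0
  c   0    0    0    0    0
  a   0    0    1    1    1
  d   0    0    1    1    1
  b   0    1    1    1    1
LCS length = dp[5][4] = 1

1


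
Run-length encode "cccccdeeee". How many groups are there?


Input: cccccdeeee
Scanning for consecutive runs:
  Group 1: 'c' x 5 (positions 0-4)
  Group 2: 'd' x 1 (positions 5-5)
  Group 3: 'e' x 4 (positions 6-9)
Total groups: 3

3


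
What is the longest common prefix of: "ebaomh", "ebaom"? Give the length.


Words: ebaomh, ebaom
  Position 0: all 'e' => match
  Position 1: all 'b' => match
  Position 2: all 'a' => match
  Position 3: all 'o' => match
  Position 4: all 'm' => match
LCP = "ebaom" (length 5)

5


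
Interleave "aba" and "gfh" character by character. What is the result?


Interleaving "aba" and "gfh":
  Position 0: 'a' from first, 'g' from second => "ag"
  Position 1: 'b' from first, 'f' from second => "bf"
  Position 2: 'a' from first, 'h' from second => "ah"
Result: agbfah

agbfah


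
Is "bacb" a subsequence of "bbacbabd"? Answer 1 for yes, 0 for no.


Check if "bacb" is a subsequence of "bbacbabd"
Greedy scan:
  Position 0 ('b'): matches sub[0] = 'b'
  Position 1 ('b'): no match needed
  Position 2 ('a'): matches sub[1] = 'a'
  Position 3 ('c'): matches sub[2] = 'c'
  Position 4 ('b'): matches sub[3] = 'b'
  Position 5 ('a'): no match needed
  Position 6 ('b'): no match needed
  Position 7 ('d'): no match needed
All 4 characters matched => is a subsequence

1


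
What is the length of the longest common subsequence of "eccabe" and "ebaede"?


LCS of "eccabe" and "ebaede"
DP table:
           e    b    a    e    d    e
      0    0    0    0    0    0    0
  e   0    1    1    1    1    1    1
  c   0    1    1    1    1    1    1
  c   0    1    1    1    1    1    1
  a   0    1    1    2    2    2    2
  b   0    1    2    2    2    2    2
  e   0    1    2    2    3    3    3
LCS length = dp[6][6] = 3

3


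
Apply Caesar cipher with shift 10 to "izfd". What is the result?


Caesar cipher: shift "izfd" by 10
  'i' (pos 8) + 10 = pos 18 = 's'
  'z' (pos 25) + 10 = pos 9 = 'j'
  'f' (pos 5) + 10 = pos 15 = 'p'
  'd' (pos 3) + 10 = pos 13 = 'n'
Result: sjpn

sjpn


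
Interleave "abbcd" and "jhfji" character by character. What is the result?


Interleaving "abbcd" and "jhfji":
  Position 0: 'a' from first, 'j' from second => "aj"
  Position 1: 'b' from first, 'h' from second => "bh"
  Position 2: 'b' from first, 'f' from second => "bf"
  Position 3: 'c' from first, 'j' from second => "cj"
  Position 4: 'd' from first, 'i' from second => "di"
Result: ajbhbfcjdi

ajbhbfcjdi


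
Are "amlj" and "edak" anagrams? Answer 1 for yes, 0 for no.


Strings: "amlj", "edak"
Sorted first:  ajlm
Sorted second: adek
Differ at position 1: 'j' vs 'd' => not anagrams

0


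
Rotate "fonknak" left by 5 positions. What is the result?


Input: "fonknak", rotate left by 5
First 5 characters: "fonkn"
Remaining characters: "ak"
Concatenate remaining + first: "ak" + "fonkn" = "akfonkn"

akfonkn


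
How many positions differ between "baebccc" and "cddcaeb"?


Comparing "baebccc" and "cddcaeb" position by position:
  Position 0: 'b' vs 'c' => DIFFER
  Position 1: 'a' vs 'd' => DIFFER
  Position 2: 'e' vs 'd' => DIFFER
  Position 3: 'b' vs 'c' => DIFFER
  Position 4: 'c' vs 'a' => DIFFER
  Position 5: 'c' vs 'e' => DIFFER
  Position 6: 'c' vs 'b' => DIFFER
Positions that differ: 7

7


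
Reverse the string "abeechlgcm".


Input: abeechlgcm
Reading characters right to left:
  Position 9: 'm'
  Position 8: 'c'
  Position 7: 'g'
  Position 6: 'l'
  Position 5: 'h'
  Position 4: 'c'
  Position 3: 'e'
  Position 2: 'e'
  Position 1: 'b'
  Position 0: 'a'
Reversed: mcglhceeba

mcglhceeba


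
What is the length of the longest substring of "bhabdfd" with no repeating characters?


Input: "bhabdfd"
Sliding window (track last position of each char):
  Position 0 ('b'): window [0,0] length 1 -- new best
  Position 1 ('h'): window [0,1] length 2 -- new best
  Position 2 ('a'): window [0,2] length 3 -- new best
  Position 3 ('b'): repeat (last at 0), move window start to 1
  Position 3 ('b'): window [1,3] length 3
  Position 4 ('d'): window [1,4] length 4 -- new best
  Position 5 ('f'): window [1,5] length 5 -- new best
  Position 6 ('d'): repeat (last at 4), move window start to 5
  Position 6 ('d'): window [5,6] length 2
Longest substring with no repeats: "habdf" with length 5

5


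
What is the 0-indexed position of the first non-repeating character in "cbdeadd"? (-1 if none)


Input: cbdeadd
Character frequencies:
  'a': 1
  'b': 1
  'c': 1
  'd': 3
  'e': 1
Scanning left to right for freq == 1:
  Position 0 ('c'): unique! => answer = 0

0


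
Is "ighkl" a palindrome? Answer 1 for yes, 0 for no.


Input: ighkl
Reversed: lkhgi
  Compare pos 0 ('i') with pos 4 ('l'): MISMATCH
  Compare pos 1 ('g') with pos 3 ('k'): MISMATCH
Result: not a palindrome

0


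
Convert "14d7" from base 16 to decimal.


Input: "14d7" in base 16
Positional expansion:
  Digit '1' (value 1) x 16^3 = 4096
  Digit '4' (value 4) x 16^2 = 1024
  Digit 'd' (value 13) x 16^1 = 208
  Digit '7' (value 7) x 16^0 = 7
Sum = 5335

5335


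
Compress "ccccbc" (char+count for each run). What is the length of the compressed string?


Input: ccccbc
Runs:
  'c' x 4 => "c4"
  'b' x 1 => "b1"
  'c' x 1 => "c1"
Compressed: "c4b1c1"
Compressed length: 6

6


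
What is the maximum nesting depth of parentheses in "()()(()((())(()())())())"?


Input: "()()(()((())(()())())())"
Tracking depth:
  Position 0 '(': depth becomes 1
  Position 1 ')': depth becomes 0
  Position 2 '(': depth becomes 1
  Position 3 ')': depth becomes 0
  Position 4 '(': depth becomes 1
  Position 5 '(': depth becomes 2
  Position 6 ')': depth becomes 1
  Position 7 '(': depth becomes 2
  Position 8 '(': depth becomes 3
  Position 9 '(': depth becomes 4
  Position 10 ')': depth becomes 3
  Position 11 ')': depth becomes 2
  Position 12 '(': depth becomes 3
  Position 13 '(': depth becomes 4
  Position 14 ')': depth becomes 3
  Position 15 '(': depth becomes 4
  Position 16 ')': depth becomes 3
  Position 17 ')': depth becomes 2
  Position 18 '(': depth becomes 3
  Position 19 ')': depth becomes 2
  Position 20 ')': depth becomes 1
  Position 21 '(': depth becomes 2
  Position 22 ')': depth becomes 1
  Position 23 ')': depth becomes 0
Maximum depth reached: 4

4


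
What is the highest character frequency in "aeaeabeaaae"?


Input: aeaeabeaaae
Character counts:
  'a': 6
  'b': 1
  'e': 4
Maximum frequency: 6

6


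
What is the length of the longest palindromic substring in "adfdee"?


Input: "adfdee"
Checking substrings for palindromes:
  [1:4] "dfd" (len 3) => palindrome
  [4:6] "ee" (len 2) => palindrome
Longest palindromic substring: "dfd" with length 3

3


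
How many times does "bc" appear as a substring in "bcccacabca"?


Searching for "bc" in "bcccacabca"
Scanning each position:
  Position 0: "bc" => MATCH
  Position 1: "cc" => no
  Position 2: "cc" => no
  Position 3: "ca" => no
  Position 4: "ac" => no
  Position 5: "ca" => no
  Position 6: "ab" => no
  Position 7: "bc" => MATCH
  Position 8: "ca" => no
Total occurrences: 2

2


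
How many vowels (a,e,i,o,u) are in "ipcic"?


Input: ipcic
Checking each character:
  'i' at position 0: vowel (running total: 1)
  'p' at position 1: consonant
  'c' at position 2: consonant
  'i' at position 3: vowel (running total: 2)
  'c' at position 4: consonant
Total vowels: 2

2


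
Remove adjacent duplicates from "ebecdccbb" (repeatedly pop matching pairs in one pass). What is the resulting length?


Input: ebecdccbb
Stack-based adjacent duplicate removal:
  Read 'e': push. Stack: e
  Read 'b': push. Stack: eb
  Read 'e': push. Stack: ebe
  Read 'c': push. Stack: ebec
  Read 'd': push. Stack: ebecd
  Read 'c': push. Stack: ebecdc
  Read 'c': matches stack top 'c' => pop. Stack: ebecd
  Read 'b': push. Stack: ebecdb
  Read 'b': matches stack top 'b' => pop. Stack: ebecd
Final stack: "ebecd" (length 5)

5


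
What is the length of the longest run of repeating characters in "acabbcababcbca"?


Input: "acabbcababcbca"
Scanning for longest run:
  Position 1 ('c'): new char, reset run to 1
  Position 2 ('a'): new char, reset run to 1
  Position 3 ('b'): new char, reset run to 1
  Position 4 ('b'): continues run of 'b', length=2
  Position 5 ('c'): new char, reset run to 1
  Position 6 ('a'): new char, reset run to 1
  Position 7 ('b'): new char, reset run to 1
  Position 8 ('a'): new char, reset run to 1
  Position 9 ('b'): new char, reset run to 1
  Position 10 ('c'): new char, reset run to 1
  Position 11 ('b'): new char, reset run to 1
  Position 12 ('c'): new char, reset run to 1
  Position 13 ('a'): new char, reset run to 1
Longest run: 'b' with length 2

2


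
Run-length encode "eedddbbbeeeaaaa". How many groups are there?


Input: eedddbbbeeeaaaa
Scanning for consecutive runs:
  Group 1: 'e' x 2 (positions 0-1)
  Group 2: 'd' x 3 (positions 2-4)
  Group 3: 'b' x 3 (positions 5-7)
  Group 4: 'e' x 3 (positions 8-10)
  Group 5: 'a' x 4 (positions 11-14)
Total groups: 5

5


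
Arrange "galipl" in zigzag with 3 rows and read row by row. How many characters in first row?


Zigzag "galipl" into 3 rows:
Placing characters:
  'g' => row 0
  'a' => row 1
  'l' => row 2
  'i' => row 1
  'p' => row 0
  'l' => row 1
Rows:
  Row 0: "gp"
  Row 1: "ail"
  Row 2: "l"
First row length: 2

2


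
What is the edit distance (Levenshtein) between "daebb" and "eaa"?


Computing edit distance: "daebb" -> "eaa"
DP table:
           e    a    a
      0    1    2    3
  d   1    1    2    3
  a   2    2    1    2
  e   3    2    2    2
  b   4    3    3    3
  b   5    4    4    4
Edit distance = dp[5][3] = 4

4


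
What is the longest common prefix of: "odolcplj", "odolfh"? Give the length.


Words: odolcplj, odolfh
  Position 0: all 'o' => match
  Position 1: all 'd' => match
  Position 2: all 'o' => match
  Position 3: all 'l' => match
  Position 4: ('c', 'f') => mismatch, stop
LCP = "odol" (length 4)

4


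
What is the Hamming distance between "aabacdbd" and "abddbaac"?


Comparing "aabacdbd" and "abddbaac" position by position:
  Position 0: 'a' vs 'a' => same
  Position 1: 'a' vs 'b' => differ
  Position 2: 'b' vs 'd' => differ
  Position 3: 'a' vs 'd' => differ
  Position 4: 'c' vs 'b' => differ
  Position 5: 'd' vs 'a' => differ
  Position 6: 'b' vs 'a' => differ
  Position 7: 'd' vs 'c' => differ
Total differences (Hamming distance): 7

7


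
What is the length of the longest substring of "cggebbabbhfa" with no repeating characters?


Input: "cggebbabbhfa"
Sliding window (track last position of each char):
  Position 0 ('c'): window [0,0] length 1 -- new best
  Position 1 ('g'): window [0,1] length 2 -- new best
  Position 2 ('g'): repeat (last at 1), move window start to 2
  Position 2 ('g'): window [2,2] length 1
  Position 3 ('e'): window [2,3] length 2
  Position 4 ('b'): window [2,4] length 3 -- new best
  Position 5 ('b'): repeat (last at 4), move window start to 5
  Position 5 ('b'): window [5,5] length 1
  Position 6 ('a'): window [5,6] length 2
  Position 7 ('b'): repeat (last at 5), move window start to 6
  Position 7 ('b'): window [6,7] length 2
  Position 8 ('b'): repeat (last at 7), move window start to 8
  Position 8 ('b'): window [8,8] length 1
  Position 9 ('h'): window [8,9] length 2
  Position 10 ('f'): window [8,10] length 3
  Position 11 ('a'): window [8,11] length 4 -- new best
Longest substring with no repeats: "bhfa" with length 4

4


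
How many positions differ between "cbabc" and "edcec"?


Comparing "cbabc" and "edcec" position by position:
  Position 0: 'c' vs 'e' => DIFFER
  Position 1: 'b' vs 'd' => DIFFER
  Position 2: 'a' vs 'c' => DIFFER
  Position 3: 'b' vs 'e' => DIFFER
  Position 4: 'c' vs 'c' => same
Positions that differ: 4

4


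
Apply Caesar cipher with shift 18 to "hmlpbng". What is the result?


Caesar cipher: shift "hmlpbng" by 18
  'h' (pos 7) + 18 = pos 25 = 'z'
  'm' (pos 12) + 18 = pos 4 = 'e'
  'l' (pos 11) + 18 = pos 3 = 'd'
  'p' (pos 15) + 18 = pos 7 = 'h'
  'b' (pos 1) + 18 = pos 19 = 't'
  'n' (pos 13) + 18 = pos 5 = 'f'
  'g' (pos 6) + 18 = pos 24 = 'y'
Result: zedhtfy

zedhtfy


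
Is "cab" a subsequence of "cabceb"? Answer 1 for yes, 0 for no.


Check if "cab" is a subsequence of "cabceb"
Greedy scan:
  Position 0 ('c'): matches sub[0] = 'c'
  Position 1 ('a'): matches sub[1] = 'a'
  Position 2 ('b'): matches sub[2] = 'b'
  Position 3 ('c'): no match needed
  Position 4 ('e'): no match needed
  Position 5 ('b'): no match needed
All 3 characters matched => is a subsequence

1


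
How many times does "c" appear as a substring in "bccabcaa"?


Searching for "c" in "bccabcaa"
Scanning each position:
  Position 0: "b" => no
  Position 1: "c" => MATCH
  Position 2: "c" => MATCH
  Position 3: "a" => no
  Position 4: "b" => no
  Position 5: "c" => MATCH
  Position 6: "a" => no
  Position 7: "a" => no
Total occurrences: 3

3


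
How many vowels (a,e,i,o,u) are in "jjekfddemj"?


Input: jjekfddemj
Checking each character:
  'j' at position 0: consonant
  'j' at position 1: consonant
  'e' at position 2: vowel (running total: 1)
  'k' at position 3: consonant
  'f' at position 4: consonant
  'd' at position 5: consonant
  'd' at position 6: consonant
  'e' at position 7: vowel (running total: 2)
  'm' at position 8: consonant
  'j' at position 9: consonant
Total vowels: 2

2


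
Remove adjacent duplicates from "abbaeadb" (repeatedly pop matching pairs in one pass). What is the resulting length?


Input: abbaeadb
Stack-based adjacent duplicate removal:
  Read 'a': push. Stack: a
  Read 'b': push. Stack: ab
  Read 'b': matches stack top 'b' => pop. Stack: a
  Read 'a': matches stack top 'a' => pop. Stack: (empty)
  Read 'e': push. Stack: e
  Read 'a': push. Stack: ea
  Read 'd': push. Stack: ead
  Read 'b': push. Stack: eadb
Final stack: "eadb" (length 4)

4


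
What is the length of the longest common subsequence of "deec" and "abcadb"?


LCS of "deec" and "abcadb"
DP table:
           a    b    c    a    d    b
      0    0    0    0    0    0    0
  d   0    0    0    0    0    1    1
  e   0    0    0    0    0    1    1
  e   0    0    0    0    0    1    1
  c   0    0    0    1    1    1    1
LCS length = dp[4][6] = 1

1


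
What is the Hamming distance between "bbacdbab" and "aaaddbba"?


Comparing "bbacdbab" and "aaaddbba" position by position:
  Position 0: 'b' vs 'a' => differ
  Position 1: 'b' vs 'a' => differ
  Position 2: 'a' vs 'a' => same
  Position 3: 'c' vs 'd' => differ
  Position 4: 'd' vs 'd' => same
  Position 5: 'b' vs 'b' => same
  Position 6: 'a' vs 'b' => differ
  Position 7: 'b' vs 'a' => differ
Total differences (Hamming distance): 5

5


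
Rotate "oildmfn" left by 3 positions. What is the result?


Input: "oildmfn", rotate left by 3
First 3 characters: "oil"
Remaining characters: "dmfn"
Concatenate remaining + first: "dmfn" + "oil" = "dmfnoil"

dmfnoil


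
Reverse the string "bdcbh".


Input: bdcbh
Reading characters right to left:
  Position 4: 'h'
  Position 3: 'b'
  Position 2: 'c'
  Position 1: 'd'
  Position 0: 'b'
Reversed: hbcdb

hbcdb


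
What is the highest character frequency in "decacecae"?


Input: decacecae
Character counts:
  'a': 2
  'c': 3
  'd': 1
  'e': 3
Maximum frequency: 3

3


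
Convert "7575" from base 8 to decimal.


Input: "7575" in base 8
Positional expansion:
  Digit '7' (value 7) x 8^3 = 3584
  Digit '5' (value 5) x 8^2 = 320
  Digit '7' (value 7) x 8^1 = 56
  Digit '5' (value 5) x 8^0 = 5
Sum = 3965

3965


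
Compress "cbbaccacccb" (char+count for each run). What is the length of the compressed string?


Input: cbbaccacccb
Runs:
  'c' x 1 => "c1"
  'b' x 2 => "b2"
  'a' x 1 => "a1"
  'c' x 2 => "c2"
  'a' x 1 => "a1"
  'c' x 3 => "c3"
  'b' x 1 => "b1"
Compressed: "c1b2a1c2a1c3b1"
Compressed length: 14

14


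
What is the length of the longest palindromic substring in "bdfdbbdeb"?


Input: "bdfdbbdeb"
Checking substrings for palindromes:
  [0:5] "bdfdb" (len 5) => palindrome
  [3:7] "dbbd" (len 4) => palindrome
  [1:4] "dfd" (len 3) => palindrome
  [4:6] "bb" (len 2) => palindrome
Longest palindromic substring: "bdfdb" with length 5

5


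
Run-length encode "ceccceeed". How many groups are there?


Input: ceccceeed
Scanning for consecutive runs:
  Group 1: 'c' x 1 (positions 0-0)
  Group 2: 'e' x 1 (positions 1-1)
  Group 3: 'c' x 3 (positions 2-4)
  Group 4: 'e' x 3 (positions 5-7)
  Group 5: 'd' x 1 (positions 8-8)
Total groups: 5

5


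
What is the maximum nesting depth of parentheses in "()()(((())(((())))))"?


Input: "()()(((())(((())))))"
Tracking depth:
  Position 0 '(': depth becomes 1
  Position 1 ')': depth becomes 0
  Position 2 '(': depth becomes 1
  Position 3 ')': depth becomes 0
  Position 4 '(': depth becomes 1
  Position 5 '(': depth becomes 2
  Position 6 '(': depth becomes 3
  Position 7 '(': depth becomes 4
  Position 8 ')': depth becomes 3
  Position 9 ')': depth becomes 2
  Position 10 '(': depth becomes 3
  Position 11 '(': depth becomes 4
  Position 12 '(': depth becomes 5
  Position 13 '(': depth becomes 6
  Position 14 ')': depth becomes 5
  Position 15 ')': depth becomes 4
  Position 16 ')': depth becomes 3
  Position 17 ')': depth becomes 2
  Position 18 ')': depth becomes 1
  Position 19 ')': depth becomes 0
Maximum depth reached: 6

6


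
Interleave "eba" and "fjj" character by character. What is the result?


Interleaving "eba" and "fjj":
  Position 0: 'e' from first, 'f' from second => "ef"
  Position 1: 'b' from first, 'j' from second => "bj"
  Position 2: 'a' from first, 'j' from second => "aj"
Result: efbjaj

efbjaj


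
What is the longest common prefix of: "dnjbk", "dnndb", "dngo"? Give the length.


Words: dnjbk, dnndb, dngo
  Position 0: all 'd' => match
  Position 1: all 'n' => match
  Position 2: ('j', 'n', 'g') => mismatch, stop
LCP = "dn" (length 2)

2


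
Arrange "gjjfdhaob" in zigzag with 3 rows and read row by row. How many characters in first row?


Zigzag "gjjfdhaob" into 3 rows:
Placing characters:
  'g' => row 0
  'j' => row 1
  'j' => row 2
  'f' => row 1
  'd' => row 0
  'h' => row 1
  'a' => row 2
  'o' => row 1
  'b' => row 0
Rows:
  Row 0: "gdb"
  Row 1: "jfho"
  Row 2: "ja"
First row length: 3

3


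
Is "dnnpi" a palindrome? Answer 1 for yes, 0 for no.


Input: dnnpi
Reversed: ipnnd
  Compare pos 0 ('d') with pos 4 ('i'): MISMATCH
  Compare pos 1 ('n') with pos 3 ('p'): MISMATCH
Result: not a palindrome

0


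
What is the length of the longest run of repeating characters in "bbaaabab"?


Input: "bbaaabab"
Scanning for longest run:
  Position 1 ('b'): continues run of 'b', length=2
  Position 2 ('a'): new char, reset run to 1
  Position 3 ('a'): continues run of 'a', length=2
  Position 4 ('a'): continues run of 'a', length=3
  Position 5 ('b'): new char, reset run to 1
  Position 6 ('a'): new char, reset run to 1
  Position 7 ('b'): new char, reset run to 1
Longest run: 'a' with length 3

3


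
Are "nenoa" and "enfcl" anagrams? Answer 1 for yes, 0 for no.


Strings: "nenoa", "enfcl"
Sorted first:  aenno
Sorted second: cefln
Differ at position 0: 'a' vs 'c' => not anagrams

0


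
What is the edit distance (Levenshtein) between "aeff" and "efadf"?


Computing edit distance: "aeff" -> "efadf"
DP table:
           e    f    a    d    f
      0    1    2    3    4    5
  a   1    1    2    2    3    4
  e   2    1    2    3    3    4
  f   3    2    1    2    3    3
  f   4    3    2    2    3    3
Edit distance = dp[4][5] = 3

3


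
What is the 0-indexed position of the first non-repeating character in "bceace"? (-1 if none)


Input: bceace
Character frequencies:
  'a': 1
  'b': 1
  'c': 2
  'e': 2
Scanning left to right for freq == 1:
  Position 0 ('b'): unique! => answer = 0

0


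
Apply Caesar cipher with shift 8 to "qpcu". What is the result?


Caesar cipher: shift "qpcu" by 8
  'q' (pos 16) + 8 = pos 24 = 'y'
  'p' (pos 15) + 8 = pos 23 = 'x'
  'c' (pos 2) + 8 = pos 10 = 'k'
  'u' (pos 20) + 8 = pos 2 = 'c'
Result: yxkc

yxkc


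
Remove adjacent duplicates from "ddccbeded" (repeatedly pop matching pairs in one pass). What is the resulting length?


Input: ddccbeded
Stack-based adjacent duplicate removal:
  Read 'd': push. Stack: d
  Read 'd': matches stack top 'd' => pop. Stack: (empty)
  Read 'c': push. Stack: c
  Read 'c': matches stack top 'c' => pop. Stack: (empty)
  Read 'b': push. Stack: b
  Read 'e': push. Stack: be
  Read 'd': push. Stack: bed
  Read 'e': push. Stack: bede
  Read 'd': push. Stack: beded
Final stack: "beded" (length 5)

5


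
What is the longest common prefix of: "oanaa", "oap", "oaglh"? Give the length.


Words: oanaa, oap, oaglh
  Position 0: all 'o' => match
  Position 1: all 'a' => match
  Position 2: ('n', 'p', 'g') => mismatch, stop
LCP = "oa" (length 2)

2


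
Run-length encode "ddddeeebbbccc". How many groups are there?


Input: ddddeeebbbccc
Scanning for consecutive runs:
  Group 1: 'd' x 4 (positions 0-3)
  Group 2: 'e' x 3 (positions 4-6)
  Group 3: 'b' x 3 (positions 7-9)
  Group 4: 'c' x 3 (positions 10-12)
Total groups: 4

4


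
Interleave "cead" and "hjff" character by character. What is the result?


Interleaving "cead" and "hjff":
  Position 0: 'c' from first, 'h' from second => "ch"
  Position 1: 'e' from first, 'j' from second => "ej"
  Position 2: 'a' from first, 'f' from second => "af"
  Position 3: 'd' from first, 'f' from second => "df"
Result: chejafdf

chejafdf


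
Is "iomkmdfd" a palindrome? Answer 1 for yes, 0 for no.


Input: iomkmdfd
Reversed: dfdmkmoi
  Compare pos 0 ('i') with pos 7 ('d'): MISMATCH
  Compare pos 1 ('o') with pos 6 ('f'): MISMATCH
  Compare pos 2 ('m') with pos 5 ('d'): MISMATCH
  Compare pos 3 ('k') with pos 4 ('m'): MISMATCH
Result: not a palindrome

0


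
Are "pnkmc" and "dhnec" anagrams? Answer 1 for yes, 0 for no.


Strings: "pnkmc", "dhnec"
Sorted first:  ckmnp
Sorted second: cdehn
Differ at position 1: 'k' vs 'd' => not anagrams

0


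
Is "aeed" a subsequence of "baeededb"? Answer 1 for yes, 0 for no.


Check if "aeed" is a subsequence of "baeededb"
Greedy scan:
  Position 0 ('b'): no match needed
  Position 1 ('a'): matches sub[0] = 'a'
  Position 2 ('e'): matches sub[1] = 'e'
  Position 3 ('e'): matches sub[2] = 'e'
  Position 4 ('d'): matches sub[3] = 'd'
  Position 5 ('e'): no match needed
  Position 6 ('d'): no match needed
  Position 7 ('b'): no match needed
All 4 characters matched => is a subsequence

1


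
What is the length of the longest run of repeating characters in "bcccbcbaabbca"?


Input: "bcccbcbaabbca"
Scanning for longest run:
  Position 1 ('c'): new char, reset run to 1
  Position 2 ('c'): continues run of 'c', length=2
  Position 3 ('c'): continues run of 'c', length=3
  Position 4 ('b'): new char, reset run to 1
  Position 5 ('c'): new char, reset run to 1
  Position 6 ('b'): new char, reset run to 1
  Position 7 ('a'): new char, reset run to 1
  Position 8 ('a'): continues run of 'a', length=2
  Position 9 ('b'): new char, reset run to 1
  Position 10 ('b'): continues run of 'b', length=2
  Position 11 ('c'): new char, reset run to 1
  Position 12 ('a'): new char, reset run to 1
Longest run: 'c' with length 3

3


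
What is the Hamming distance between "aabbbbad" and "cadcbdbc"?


Comparing "aabbbbad" and "cadcbdbc" position by position:
  Position 0: 'a' vs 'c' => differ
  Position 1: 'a' vs 'a' => same
  Position 2: 'b' vs 'd' => differ
  Position 3: 'b' vs 'c' => differ
  Position 4: 'b' vs 'b' => same
  Position 5: 'b' vs 'd' => differ
  Position 6: 'a' vs 'b' => differ
  Position 7: 'd' vs 'c' => differ
Total differences (Hamming distance): 6

6


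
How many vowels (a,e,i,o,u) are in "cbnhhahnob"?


Input: cbnhhahnob
Checking each character:
  'c' at position 0: consonant
  'b' at position 1: consonant
  'n' at position 2: consonant
  'h' at position 3: consonant
  'h' at position 4: consonant
  'a' at position 5: vowel (running total: 1)
  'h' at position 6: consonant
  'n' at position 7: consonant
  'o' at position 8: vowel (running total: 2)
  'b' at position 9: consonant
Total vowels: 2

2


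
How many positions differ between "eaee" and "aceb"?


Comparing "eaee" and "aceb" position by position:
  Position 0: 'e' vs 'a' => DIFFER
  Position 1: 'a' vs 'c' => DIFFER
  Position 2: 'e' vs 'e' => same
  Position 3: 'e' vs 'b' => DIFFER
Positions that differ: 3

3


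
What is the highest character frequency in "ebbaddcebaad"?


Input: ebbaddcebaad
Character counts:
  'a': 3
  'b': 3
  'c': 1
  'd': 3
  'e': 2
Maximum frequency: 3

3


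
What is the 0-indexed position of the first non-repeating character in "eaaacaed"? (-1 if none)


Input: eaaacaed
Character frequencies:
  'a': 4
  'c': 1
  'd': 1
  'e': 2
Scanning left to right for freq == 1:
  Position 0 ('e'): freq=2, skip
  Position 1 ('a'): freq=4, skip
  Position 2 ('a'): freq=4, skip
  Position 3 ('a'): freq=4, skip
  Position 4 ('c'): unique! => answer = 4

4


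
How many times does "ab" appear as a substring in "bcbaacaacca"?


Searching for "ab" in "bcbaacaacca"
Scanning each position:
  Position 0: "bc" => no
  Position 1: "cb" => no
  Position 2: "ba" => no
  Position 3: "aa" => no
  Position 4: "ac" => no
  Position 5: "ca" => no
  Position 6: "aa" => no
  Position 7: "ac" => no
  Position 8: "cc" => no
  Position 9: "ca" => no
Total occurrences: 0

0


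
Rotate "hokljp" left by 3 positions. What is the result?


Input: "hokljp", rotate left by 3
First 3 characters: "hok"
Remaining characters: "ljp"
Concatenate remaining + first: "ljp" + "hok" = "ljphok"

ljphok


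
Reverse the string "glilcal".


Input: glilcal
Reading characters right to left:
  Position 6: 'l'
  Position 5: 'a'
  Position 4: 'c'
  Position 3: 'l'
  Position 2: 'i'
  Position 1: 'l'
  Position 0: 'g'
Reversed: laclilg

laclilg


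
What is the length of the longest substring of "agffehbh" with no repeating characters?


Input: "agffehbh"
Sliding window (track last position of each char):
  Position 0 ('a'): window [0,0] length 1 -- new best
  Position 1 ('g'): window [0,1] length 2 -- new best
  Position 2 ('f'): window [0,2] length 3 -- new best
  Position 3 ('f'): repeat (last at 2), move window start to 3
  Position 3 ('f'): window [3,3] length 1
  Position 4 ('e'): window [3,4] length 2
  Position 5 ('h'): window [3,5] length 3
  Position 6 ('b'): window [3,6] length 4 -- new best
  Position 7 ('h'): repeat (last at 5), move window start to 6
  Position 7 ('h'): window [6,7] length 2
Longest substring with no repeats: "fehb" with length 4

4


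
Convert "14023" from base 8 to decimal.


Input: "14023" in base 8
Positional expansion:
  Digit '1' (value 1) x 8^4 = 4096
  Digit '4' (value 4) x 8^3 = 2048
  Digit '0' (value 0) x 8^2 = 0
  Digit '2' (value 2) x 8^1 = 16
  Digit '3' (value 3) x 8^0 = 3
Sum = 6163

6163


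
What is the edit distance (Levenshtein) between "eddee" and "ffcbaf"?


Computing edit distance: "eddee" -> "ffcbaf"
DP table:
           f    f    c    b    a    f
      0    1    2    3    4    5    6
  e   1    1    2    3    4    5    6
  d   2    2    2    3    4    5    6
  d   3    3    3    3    4    5    6
  e   4    4    4    4    4    5    6
  e   5    5    5    5    5    5    6
Edit distance = dp[5][6] = 6

6


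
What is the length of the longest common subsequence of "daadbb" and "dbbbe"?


LCS of "daadbb" and "dbbbe"
DP table:
           d    b    b    b    e
      0    0    0    0    0    0
  d   0    1    1    1    1    1
  a   0    1    1    1    1    1
  a   0    1    1    1    1    1
  d   0    1    1    1    1    1
  b   0    1    2    2    2    2
  b   0    1    2    3    3    3
LCS length = dp[6][5] = 3

3


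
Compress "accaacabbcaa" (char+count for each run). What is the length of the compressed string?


Input: accaacabbcaa
Runs:
  'a' x 1 => "a1"
  'c' x 2 => "c2"
  'a' x 2 => "a2"
  'c' x 1 => "c1"
  'a' x 1 => "a1"
  'b' x 2 => "b2"
  'c' x 1 => "c1"
  'a' x 2 => "a2"
Compressed: "a1c2a2c1a1b2c1a2"
Compressed length: 16

16


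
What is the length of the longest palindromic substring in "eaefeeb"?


Input: "eaefeeb"
Checking substrings for palindromes:
  [0:3] "eae" (len 3) => palindrome
  [2:5] "efe" (len 3) => palindrome
  [4:6] "ee" (len 2) => palindrome
Longest palindromic substring: "eae" with length 3

3
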